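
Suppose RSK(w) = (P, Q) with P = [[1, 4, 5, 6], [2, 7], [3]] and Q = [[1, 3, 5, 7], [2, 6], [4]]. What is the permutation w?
Reverse the RSK construction: for i from n down to 1, find the cell of Q containing i, remove the entry at that cell from P, and reverse-bump it up through P; the value ejected from row 1 is w(i).

Step i=7: Q has 7 at row 1, column 4; remove that cell from P, ejecting 6. So w(7) = 6. P is now [[1, 4, 5], [2, 7], [3]].
Step i=6: Q has 6 at row 2, column 2; remove 7 from row 2 of P and reverse-bump: 7 enters row 1 and ejects 5. So w(6) = 5. P is now [[1, 4, 7], [2], [3]].
Step i=5: Q has 5 at row 1, column 3; remove that cell from P, ejecting 7. So w(5) = 7. P is now [[1, 4], [2], [3]].
Step i=4: Q has 4 at row 3, column 1; remove 3 from row 3 of P and reverse-bump: 3 enters row 2 and ejects 2; 2 enters row 1 and ejects 1. So w(4) = 1. P is now [[2, 4], [3]].
Step i=3: Q has 3 at row 1, column 2; remove that cell from P, ejecting 4. So w(3) = 4. P is now [[2], [3]].
Step i=2: Q has 2 at row 2, column 1; remove 3 from row 2 of P and reverse-bump: 3 enters row 1 and ejects 2. So w(2) = 2. P is now [[3]].
Step i=1: Q has 1 at row 1, column 1; remove that cell from P, ejecting 3. So w(1) = 3. P is now [].

So w = 3 2 4 1 7 5 6.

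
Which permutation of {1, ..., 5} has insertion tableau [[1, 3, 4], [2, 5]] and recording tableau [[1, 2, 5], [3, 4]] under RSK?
Reverse RSK: for i = n, n-1, ..., 1, locate i in Q, remove the corresponding corner cell from P, and reverse-bump its entry up through P; the value ejected from row 1 is w(i).

So w = 2 5 1 3 4.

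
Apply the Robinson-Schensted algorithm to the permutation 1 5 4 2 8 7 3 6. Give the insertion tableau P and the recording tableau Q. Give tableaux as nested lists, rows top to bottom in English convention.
P = [[1, 2, 3, 6], [4, 7], [5, 8]], Q = [[1, 2, 5, 8], [3, 6], [4, 7]]

Insert each entry of the permutation into P by Schensted row insertion, recording in Q the position of each new cell.

Insert 1: appended to row 1. P = [[1]].
Insert 5: appended to row 1. P = [[1, 5]].
Insert 4: 4 bumps 5 from row 1; 5 starts row 2. P = [[1, 4], [5]].
Insert 2: 2 bumps 4 from row 1; 4 bumps 5 from row 2; 5 starts row 3. P = [[1, 2], [4], [5]].
Insert 8: appended to row 1. P = [[1, 2, 8], [4], [5]].
Insert 7: 7 bumps 8 from row 1; 8 appends to row 2. P = [[1, 2, 7], [4, 8], [5]].
Insert 3: 3 bumps 7 from row 1; 7 bumps 8 from row 2; 8 appends to row 3. P = [[1, 2, 3], [4, 7], [5, 8]].
Insert 6: appended to row 1. P = [[1, 2, 3, 6], [4, 7], [5, 8]].

So P = [[1, 2, 3, 6], [4, 7], [5, 8]], Q = [[1, 2, 5, 8], [3, 6], [4, 7]].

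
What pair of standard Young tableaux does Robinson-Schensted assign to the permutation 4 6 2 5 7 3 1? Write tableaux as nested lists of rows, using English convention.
Insert each entry of the permutation into P by Schensted row insertion, recording in Q the position of each new cell.

After inserting 4: P = [[4]].
After inserting 6: P = [[4, 6]].
After inserting 2: P = [[2, 6], [4]].
After inserting 5: P = [[2, 5], [4, 6]].
After inserting 7: P = [[2, 5, 7], [4, 6]].
After inserting 3: P = [[2, 3, 7], [4, 5], [6]].
After inserting 1: P = [[1, 3, 7], [2, 5], [4], [6]].

So P = [[1, 3, 7], [2, 5], [4], [6]], Q = [[1, 2, 5], [3, 4], [6], [7]].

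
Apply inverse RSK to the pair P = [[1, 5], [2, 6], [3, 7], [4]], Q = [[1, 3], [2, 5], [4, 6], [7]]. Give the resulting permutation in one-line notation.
Reverse the RSK construction: for i from n down to 1, find the cell of Q containing i, remove the entry at that cell from P, and reverse-bump it up through P; the value ejected from row 1 is w(i).

Step i=7: Q has 7 at row 4, column 1; remove 4 from row 4 of P and reverse-bump: 4 enters row 3 and ejects 3; 3 enters row 2 and ejects 2; 2 enters row 1 and ejects 1. So w(7) = 1. P is now [[2, 5], [3, 6], [4, 7]].
Step i=6: Q has 6 at row 3, column 2; remove 7 from row 3 of P and reverse-bump: 7 enters row 2 and ejects 6; 6 enters row 1 and ejects 5. So w(6) = 5. P is now [[2, 6], [3, 7], [4]].
Step i=5: Q has 5 at row 2, column 2; remove 7 from row 2 of P and reverse-bump: 7 enters row 1 and ejects 6. So w(5) = 6. P is now [[2, 7], [3], [4]].
Step i=4: Q has 4 at row 3, column 1; remove 4 from row 3 of P and reverse-bump: 4 enters row 2 and ejects 3; 3 enters row 1 and ejects 2. So w(4) = 2. P is now [[3, 7], [4]].
Step i=3: Q has 3 at row 1, column 2; remove that cell from P, ejecting 7. So w(3) = 7. P is now [[3], [4]].
Step i=2: Q has 2 at row 2, column 1; remove 4 from row 2 of P and reverse-bump: 4 enters row 1 and ejects 3. So w(2) = 3. P is now [[4]].
Step i=1: Q has 1 at row 1, column 1; remove that cell from P, ejecting 4. So w(1) = 4. P is now [].

So w = 4 3 7 2 6 5 1.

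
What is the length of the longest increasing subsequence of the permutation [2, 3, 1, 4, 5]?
4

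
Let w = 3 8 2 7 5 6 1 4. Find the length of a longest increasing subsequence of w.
3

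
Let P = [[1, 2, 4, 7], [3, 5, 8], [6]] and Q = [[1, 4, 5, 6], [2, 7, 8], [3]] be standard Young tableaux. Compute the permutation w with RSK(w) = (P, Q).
6 3 1 2 5 8 4 7

Reverse the RSK construction: for i from n down to 1, find the cell of Q containing i, remove the entry at that cell from P, and reverse-bump it up through P; the value ejected from row 1 is w(i).

Step i=8: Q has 8 at row 2, column 3; remove 8 from row 2 of P and reverse-bump: 8 enters row 1 and ejects 7. So w(8) = 7. P is now [[1, 2, 4, 8], [3, 5], [6]].
Step i=7: Q has 7 at row 2, column 2; remove 5 from row 2 of P and reverse-bump: 5 enters row 1 and ejects 4. So w(7) = 4. P is now [[1, 2, 5, 8], [3], [6]].
Step i=6: Q has 6 at row 1, column 4; remove that cell from P, ejecting 8. So w(6) = 8. P is now [[1, 2, 5], [3], [6]].
Step i=5: Q has 5 at row 1, column 3; remove that cell from P, ejecting 5. So w(5) = 5. P is now [[1, 2], [3], [6]].
Step i=4: Q has 4 at row 1, column 2; remove that cell from P, ejecting 2. So w(4) = 2. P is now [[1], [3], [6]].
Step i=3: Q has 3 at row 3, column 1; remove 6 from row 3 of P and reverse-bump: 6 enters row 2 and ejects 3; 3 enters row 1 and ejects 1. So w(3) = 1. P is now [[3], [6]].
Step i=2: Q has 2 at row 2, column 1; remove 6 from row 2 of P and reverse-bump: 6 enters row 1 and ejects 3. So w(2) = 3. P is now [[6]].
Step i=1: Q has 1 at row 1, column 1; remove that cell from P, ejecting 6. So w(1) = 6. P is now [].

So w = 6 3 1 2 5 8 4 7.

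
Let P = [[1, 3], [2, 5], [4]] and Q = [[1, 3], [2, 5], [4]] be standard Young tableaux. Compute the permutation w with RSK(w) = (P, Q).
Reverse the RSK construction: for i from n down to 1, find the cell of Q containing i, remove the entry at that cell from P, and reverse-bump it up through P; the value ejected from row 1 is w(i).

Step i=5: Q has 5 at row 2, column 2; remove 5 from row 2 of P and reverse-bump: 5 enters row 1 and ejects 3. So w(5) = 3. P is now [[1, 5], [2], [4]].
Step i=4: Q has 4 at row 3, column 1; remove 4 from row 3 of P and reverse-bump: 4 enters row 2 and ejects 2; 2 enters row 1 and ejects 1. So w(4) = 1. P is now [[2, 5], [4]].
Step i=3: Q has 3 at row 1, column 2; remove that cell from P, ejecting 5. So w(3) = 5. P is now [[2], [4]].
Step i=2: Q has 2 at row 2, column 1; remove 4 from row 2 of P and reverse-bump: 4 enters row 1 and ejects 2. So w(2) = 2. P is now [[4]].
Step i=1: Q has 1 at row 1, column 1; remove that cell from P, ejecting 4. So w(1) = 4. P is now [].

So w = 4 2 5 1 3.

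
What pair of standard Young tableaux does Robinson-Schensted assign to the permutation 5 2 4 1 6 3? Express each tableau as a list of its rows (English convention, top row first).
Insert each entry of the permutation into P by Schensted row insertion, recording in Q the position of each new cell.

Insert 5: appended to row 1. P = [[5]], Q = [[1]].
Insert 2: 2 bumps 5 from row 1; 5 starts row 2. P = [[2], [5]], Q = [[1], [2]].
Insert 4: appended to row 1. P = [[2, 4], [5]], Q = [[1, 3], [2]].
Insert 1: 1 bumps 2 from row 1; 2 bumps 5 from row 2; 5 starts row 3. P = [[1, 4], [2], [5]], Q = [[1, 3], [2], [4]].
Insert 6: appended to row 1. P = [[1, 4, 6], [2], [5]], Q = [[1, 3, 5], [2], [4]].
Insert 3: 3 bumps 4 from row 1; 4 appends to row 2. P = [[1, 3, 6], [2, 4], [5]], Q = [[1, 3, 5], [2, 6], [4]].

So P = [[1, 3, 6], [2, 4], [5]], Q = [[1, 3, 5], [2, 6], [4]].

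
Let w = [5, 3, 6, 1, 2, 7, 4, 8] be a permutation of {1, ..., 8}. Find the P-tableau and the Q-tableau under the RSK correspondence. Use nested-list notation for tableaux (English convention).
Insert each entry of the permutation into P by Schensted row insertion, recording in Q the position of each new cell.

Insert 5: appended to row 1. P = [[5]].
Insert 3: 3 bumps 5 from row 1; 5 starts row 2. P = [[3], [5]].
Insert 6: appended to row 1. P = [[3, 6], [5]].
Insert 1: 1 bumps 3 from row 1; 3 bumps 5 from row 2; 5 starts row 3. P = [[1, 6], [3], [5]].
Insert 2: 2 bumps 6 from row 1; 6 appends to row 2. P = [[1, 2], [3, 6], [5]].
Insert 7: appended to row 1. P = [[1, 2, 7], [3, 6], [5]].
Insert 4: 4 bumps 7 from row 1; 7 appends to row 2. P = [[1, 2, 4], [3, 6, 7], [5]].
Insert 8: appended to row 1. P = [[1, 2, 4, 8], [3, 6, 7], [5]].

So P = [[1, 2, 4, 8], [3, 6, 7], [5]], Q = [[1, 3, 6, 8], [2, 5, 7], [4]].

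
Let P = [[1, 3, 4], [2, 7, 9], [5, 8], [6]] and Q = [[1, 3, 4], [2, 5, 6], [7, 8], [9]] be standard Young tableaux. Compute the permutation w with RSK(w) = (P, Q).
6 2 8 9 5 7 3 4 1

Reverse RSK: for i = n, n-1, ..., 1, locate i in Q, remove the corresponding corner cell from P, and reverse-bump its entry up through P; the value ejected from row 1 is w(i).

So w = 6 2 8 9 5 7 3 4 1.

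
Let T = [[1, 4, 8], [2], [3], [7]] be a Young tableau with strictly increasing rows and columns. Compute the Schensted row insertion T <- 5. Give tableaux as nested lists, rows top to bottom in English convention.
[[1, 4, 5], [2, 8], [3], [7]]

In row 1, 5 replaces 8 (the leftmost entry greater than 5); 8 is bumped to row 2. 8 is appended to row 2. The new tableau is [[1, 4, 5], [2, 8], [3], [7]].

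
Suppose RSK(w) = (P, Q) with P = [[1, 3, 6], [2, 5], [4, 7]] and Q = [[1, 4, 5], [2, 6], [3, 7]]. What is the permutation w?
Reverse the RSK construction: for i from n down to 1, find the cell of Q containing i, remove the entry at that cell from P, and reverse-bump it up through P; the value ejected from row 1 is w(i).

Step i=7: Q has 7 at row 3, column 2; remove 7 from row 3 of P and reverse-bump: 7 enters row 2 and ejects 5; 5 enters row 1 and ejects 3. So w(7) = 3. P is now [[1, 5, 6], [2, 7], [4]].
Step i=6: Q has 6 at row 2, column 2; remove 7 from row 2 of P and reverse-bump: 7 enters row 1 and ejects 6. So w(6) = 6. P is now [[1, 5, 7], [2], [4]].
Step i=5: Q has 5 at row 1, column 3; remove that cell from P, ejecting 7. So w(5) = 7. P is now [[1, 5], [2], [4]].
Step i=4: Q has 4 at row 1, column 2; remove that cell from P, ejecting 5. So w(4) = 5. P is now [[1], [2], [4]].
Step i=3: Q has 3 at row 3, column 1; remove 4 from row 3 of P and reverse-bump: 4 enters row 2 and ejects 2; 2 enters row 1 and ejects 1. So w(3) = 1. P is now [[2], [4]].
Step i=2: Q has 2 at row 2, column 1; remove 4 from row 2 of P and reverse-bump: 4 enters row 1 and ejects 2. So w(2) = 2. P is now [[4]].
Step i=1: Q has 1 at row 1, column 1; remove that cell from P, ejecting 4. So w(1) = 4. P is now [].

So w = 4 2 1 5 7 6 3.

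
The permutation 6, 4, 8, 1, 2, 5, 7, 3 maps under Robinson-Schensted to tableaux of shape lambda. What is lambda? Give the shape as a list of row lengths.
Row-insert each entry into an empty tableau.

After inserting 6: P = [[6]].
After inserting 4: P = [[4], [6]].
After inserting 8: P = [[4, 8], [6]].
After inserting 1: P = [[1, 8], [4], [6]].
After inserting 2: P = [[1, 2], [4, 8], [6]].
After inserting 5: P = [[1, 2, 5], [4, 8], [6]].
After inserting 7: P = [[1, 2, 5, 7], [4, 8], [6]].
After inserting 3: P = [[1, 2, 3, 7], [4, 5], [6, 8]].

The final insertion tableau P = [[1, 2, 3, 7], [4, 5], [6, 8]] has shape [4, 2, 2].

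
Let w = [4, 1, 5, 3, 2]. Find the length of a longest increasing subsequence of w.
2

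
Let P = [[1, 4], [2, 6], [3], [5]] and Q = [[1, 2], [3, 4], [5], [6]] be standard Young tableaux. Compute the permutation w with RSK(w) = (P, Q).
Reverse the RSK construction: for i from n down to 1, find the cell of Q containing i, remove the entry at that cell from P, and reverse-bump it up through P; the value ejected from row 1 is w(i).

Step i=6: Q has 6 at row 4, column 1; remove 5 from row 4 of P and reverse-bump: 5 enters row 3 and ejects 3; 3 enters row 2 and ejects 2; 2 enters row 1 and ejects 1. So w(6) = 1. P is now [[2, 4], [3, 6], [5]].
Step i=5: Q has 5 at row 3, column 1; remove 5 from row 3 of P and reverse-bump: 5 enters row 2 and ejects 3; 3 enters row 1 and ejects 2. So w(5) = 2. P is now [[3, 4], [5, 6]].
Step i=4: Q has 4 at row 2, column 2; remove 6 from row 2 of P and reverse-bump: 6 enters row 1 and ejects 4. So w(4) = 4. P is now [[3, 6], [5]].
Step i=3: Q has 3 at row 2, column 1; remove 5 from row 2 of P and reverse-bump: 5 enters row 1 and ejects 3. So w(3) = 3. P is now [[5, 6]].
Step i=2: Q has 2 at row 1, column 2; remove that cell from P, ejecting 6. So w(2) = 6. P is now [[5]].
Step i=1: Q has 1 at row 1, column 1; remove that cell from P, ejecting 5. So w(1) = 5. P is now [].

So w = 5 6 3 4 2 1.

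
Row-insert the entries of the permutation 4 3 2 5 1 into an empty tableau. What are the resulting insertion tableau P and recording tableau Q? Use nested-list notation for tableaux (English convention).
Insert each entry of the permutation into P by Schensted row insertion, recording in Q the position of each new cell.

Insert 4: appended to row 1. P = [[4]], Q = [[1]].
Insert 3: 3 bumps 4 from row 1; 4 starts row 2. P = [[3], [4]], Q = [[1], [2]].
Insert 2: 2 bumps 3 from row 1; 3 bumps 4 from row 2; 4 starts row 3. P = [[2], [3], [4]], Q = [[1], [2], [3]].
Insert 5: appended to row 1. P = [[2, 5], [3], [4]], Q = [[1, 4], [2], [3]].
Insert 1: 1 bumps 2 from row 1; 2 bumps 3 from row 2; 3 bumps 4 from row 3; 4 starts row 4. P = [[1, 5], [2], [3], [4]], Q = [[1, 4], [2], [3], [5]].

So P = [[1, 5], [2], [3], [4]], Q = [[1, 4], [2], [3], [5]].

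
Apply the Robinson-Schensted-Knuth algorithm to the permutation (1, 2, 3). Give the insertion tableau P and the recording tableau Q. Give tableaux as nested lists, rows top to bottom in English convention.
Insert each entry of the permutation into P by Schensted row insertion, recording in Q the position of each new cell.

After inserting 1: P = [[1]].
After inserting 2: P = [[1, 2]].
After inserting 3: P = [[1, 2, 3]].

So P = [[1, 2, 3]], Q = [[1, 2, 3]].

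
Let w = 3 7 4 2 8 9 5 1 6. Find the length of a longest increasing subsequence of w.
4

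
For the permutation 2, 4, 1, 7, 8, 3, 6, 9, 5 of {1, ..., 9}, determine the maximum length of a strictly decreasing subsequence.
3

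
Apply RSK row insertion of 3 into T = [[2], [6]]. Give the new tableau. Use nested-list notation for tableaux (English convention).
[[2, 3], [6]]

3 is larger than every entry of row 1, so it is appended to row 1. The new tableau is [[2, 3], [6]].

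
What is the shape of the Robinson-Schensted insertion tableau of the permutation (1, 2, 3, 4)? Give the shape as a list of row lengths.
[4]

RSK row insertion gives P = [[1, 2, 3, 4]], which has shape [4].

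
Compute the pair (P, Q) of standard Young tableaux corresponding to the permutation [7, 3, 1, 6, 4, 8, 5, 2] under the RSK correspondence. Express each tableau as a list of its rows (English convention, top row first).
Insert each entry of the permutation into P by Schensted row insertion, recording in Q the position of each new cell.

Insert 7: appended to row 1. P = [[7]].
Insert 3: 3 bumps 7 from row 1; 7 starts row 2. P = [[3], [7]].
Insert 1: 1 bumps 3 from row 1; 3 bumps 7 from row 2; 7 starts row 3. P = [[1], [3], [7]].
Insert 6: appended to row 1. P = [[1, 6], [3], [7]].
Insert 4: 4 bumps 6 from row 1; 6 appends to row 2. P = [[1, 4], [3, 6], [7]].
Insert 8: appended to row 1. P = [[1, 4, 8], [3, 6], [7]].
Insert 5: 5 bumps 8 from row 1; 8 appends to row 2. P = [[1, 4, 5], [3, 6, 8], [7]].
Insert 2: 2 bumps 4 from row 1; 4 bumps 6 from row 2; 6 bumps 7 from row 3; 7 starts row 4. P = [[1, 2, 5], [3, 4, 8], [6], [7]].

So P = [[1, 2, 5], [3, 4, 8], [6], [7]], Q = [[1, 4, 6], [2, 5, 7], [3], [8]].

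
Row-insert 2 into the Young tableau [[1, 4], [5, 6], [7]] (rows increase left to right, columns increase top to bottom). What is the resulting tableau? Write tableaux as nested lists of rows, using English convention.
[[1, 2], [4, 6], [5], [7]]

In row 1, 2 replaces 4 (the leftmost entry greater than 2); 4 is bumped to row 2. In row 2, 4 replaces 5 (the leftmost entry greater than 4); 5 is bumped to row 3. In row 3, 5 replaces 7 (the leftmost entry greater than 5); 7 is bumped to row 4. 7 starts a new row 4. The new tableau is [[1, 2], [4, 6], [5], [7]].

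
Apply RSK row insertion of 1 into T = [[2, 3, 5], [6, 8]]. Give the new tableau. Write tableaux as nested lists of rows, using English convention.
[[1, 3, 5], [2, 8], [6]]

In row 1, 1 replaces 2 (the leftmost entry greater than 1); 2 is bumped to row 2. In row 2, 2 replaces 6 (the leftmost entry greater than 2); 6 is bumped to row 3. 6 starts a new row 3. The new tableau is [[1, 3, 5], [2, 8], [6]].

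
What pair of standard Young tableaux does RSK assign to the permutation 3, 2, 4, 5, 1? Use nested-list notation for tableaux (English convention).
P = [[1, 4, 5], [2], [3]], Q = [[1, 3, 4], [2], [5]]

Insert each entry of the permutation into P by Schensted row insertion, recording in Q the position of each new cell.

Insert 3: appended to row 1. P = [[3]], Q = [[1]].
Insert 2: 2 bumps 3 from row 1; 3 starts row 2. P = [[2], [3]], Q = [[1], [2]].
Insert 4: appended to row 1. P = [[2, 4], [3]], Q = [[1, 3], [2]].
Insert 5: appended to row 1. P = [[2, 4, 5], [3]], Q = [[1, 3, 4], [2]].
Insert 1: 1 bumps 2 from row 1; 2 bumps 3 from row 2; 3 starts row 3. P = [[1, 4, 5], [2], [3]], Q = [[1, 3, 4], [2], [5]].

So P = [[1, 4, 5], [2], [3]], Q = [[1, 3, 4], [2], [5]].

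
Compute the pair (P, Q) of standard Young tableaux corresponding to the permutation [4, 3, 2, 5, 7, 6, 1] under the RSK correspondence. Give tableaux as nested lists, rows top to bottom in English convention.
P = [[1, 5, 6], [2, 7], [3], [4]], Q = [[1, 4, 5], [2, 6], [3], [7]]

Insert each entry of the permutation into P by Schensted row insertion, recording in Q the position of each new cell.

Insert 4: appended to row 1. P = [[4]].
Insert 3: 3 bumps 4 from row 1; 4 starts row 2. P = [[3], [4]].
Insert 2: 2 bumps 3 from row 1; 3 bumps 4 from row 2; 4 starts row 3. P = [[2], [3], [4]].
Insert 5: appended to row 1. P = [[2, 5], [3], [4]].
Insert 7: appended to row 1. P = [[2, 5, 7], [3], [4]].
Insert 6: 6 bumps 7 from row 1; 7 appends to row 2. P = [[2, 5, 6], [3, 7], [4]].
Insert 1: 1 bumps 2 from row 1; 2 bumps 3 from row 2; 3 bumps 4 from row 3; 4 starts row 4. P = [[1, 5, 6], [2, 7], [3], [4]].

So P = [[1, 5, 6], [2, 7], [3], [4]], Q = [[1, 4, 5], [2, 6], [3], [7]].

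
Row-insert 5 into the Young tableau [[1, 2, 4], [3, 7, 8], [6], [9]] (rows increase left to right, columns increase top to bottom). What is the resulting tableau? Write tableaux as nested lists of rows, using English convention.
[[1, 2, 4, 5], [3, 7, 8], [6], [9]]

5 is larger than every entry of row 1, so it is appended to row 1. The new tableau is [[1, 2, 4, 5], [3, 7, 8], [6], [9]].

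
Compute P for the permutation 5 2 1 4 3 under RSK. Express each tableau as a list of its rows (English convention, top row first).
Insert 5: appended to row 1. P = [[5]].
Insert 2: 2 bumps 5 from row 1; 5 starts row 2. P = [[2], [5]].
Insert 1: 1 bumps 2 from row 1; 2 bumps 5 from row 2; 5 starts row 3. P = [[1], [2], [5]].
Insert 4: appended to row 1. P = [[1, 4], [2], [5]].
Insert 3: 3 bumps 4 from row 1; 4 appends to row 2. P = [[1, 3], [2, 4], [5]].

So P = [[1, 3], [2, 4], [5]].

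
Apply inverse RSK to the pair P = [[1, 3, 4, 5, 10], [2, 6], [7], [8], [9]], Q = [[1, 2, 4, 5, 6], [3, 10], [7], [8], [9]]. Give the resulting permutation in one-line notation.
2 9 3 4 8 10 7 6 1 5

Reverse the RSK construction: for i from n down to 1, find the cell of Q containing i, remove the entry at that cell from P, and reverse-bump it up through P; the value ejected from row 1 is w(i).

Step i=10: Q has 10 at row 2, column 2; remove 6 from row 2 of P and reverse-bump: 6 enters row 1 and ejects 5. So w(10) = 5. P is now [[1, 3, 4, 6, 10], [2], [7], [8], [9]].
Step i=9: Q has 9 at row 5, column 1; remove 9 from row 5 of P and reverse-bump: 9 enters row 4 and ejects 8; 8 enters row 3 and ejects 7; 7 enters row 2 and ejects 2; 2 enters row 1 and ejects 1. So w(9) = 1. P is now [[2, 3, 4, 6, 10], [7], [8], [9]].
Step i=8: Q has 8 at row 4, column 1; remove 9 from row 4 of P and reverse-bump: 9 enters row 3 and ejects 8; 8 enters row 2 and ejects 7; 7 enters row 1 and ejects 6. So w(8) = 6. P is now [[2, 3, 4, 7, 10], [8], [9]].
Step i=7: Q has 7 at row 3, column 1; remove 9 from row 3 of P and reverse-bump: 9 enters row 2 and ejects 8; 8 enters row 1 and ejects 7. So w(7) = 7. P is now [[2, 3, 4, 8, 10], [9]].
Step i=6: Q has 6 at row 1, column 5; remove that cell from P, ejecting 10. So w(6) = 10. P is now [[2, 3, 4, 8], [9]].
Step i=5: Q has 5 at row 1, column 4; remove that cell from P, ejecting 8. So w(5) = 8. P is now [[2, 3, 4], [9]].
Step i=4: Q has 4 at row 1, column 3; remove that cell from P, ejecting 4. So w(4) = 4. P is now [[2, 3], [9]].
Step i=3: Q has 3 at row 2, column 1; remove 9 from row 2 of P and reverse-bump: 9 enters row 1 and ejects 3. So w(3) = 3. P is now [[2, 9]].
Step i=2: Q has 2 at row 1, column 2; remove that cell from P, ejecting 9. So w(2) = 9. P is now [[2]].
Step i=1: Q has 1 at row 1, column 1; remove that cell from P, ejecting 2. So w(1) = 2. P is now [].

So w = 2 9 3 4 8 10 7 6 1 5.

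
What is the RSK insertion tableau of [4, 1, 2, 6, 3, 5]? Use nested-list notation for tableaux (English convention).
Insert 4: appended to row 1. P = [[4]].
Insert 1: 1 bumps 4 from row 1; 4 starts row 2. P = [[1], [4]].
Insert 2: appended to row 1. P = [[1, 2], [4]].
Insert 6: appended to row 1. P = [[1, 2, 6], [4]].
Insert 3: 3 bumps 6 from row 1; 6 appends to row 2. P = [[1, 2, 3], [4, 6]].
Insert 5: appended to row 1. P = [[1, 2, 3, 5], [4, 6]].

So P = [[1, 2, 3, 5], [4, 6]].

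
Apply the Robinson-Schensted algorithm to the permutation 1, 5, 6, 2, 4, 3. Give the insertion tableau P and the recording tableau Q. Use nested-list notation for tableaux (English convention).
Insert each entry of the permutation into P by Schensted row insertion, recording in Q the position of each new cell.

After inserting 1: P = [[1]].
After inserting 5: P = [[1, 5]].
After inserting 6: P = [[1, 5, 6]].
After inserting 2: P = [[1, 2, 6], [5]].
After inserting 4: P = [[1, 2, 4], [5, 6]].
After inserting 3: P = [[1, 2, 3], [4, 6], [5]].

So P = [[1, 2, 3], [4, 6], [5]], Q = [[1, 2, 3], [4, 5], [6]].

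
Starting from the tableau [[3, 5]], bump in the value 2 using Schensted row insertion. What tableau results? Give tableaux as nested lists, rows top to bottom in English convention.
[[2, 5], [3]]

In row 1, 2 replaces 3 (the leftmost entry greater than 2); 3 is bumped to row 2. 3 starts a new row 2. The new tableau is [[2, 5], [3]].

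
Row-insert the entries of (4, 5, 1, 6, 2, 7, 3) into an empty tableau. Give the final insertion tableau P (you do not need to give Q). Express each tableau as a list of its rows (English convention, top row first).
Insert 4: appended to row 1. P = [[4]].
Insert 5: appended to row 1. P = [[4, 5]].
Insert 1: 1 bumps 4 from row 1; 4 starts row 2. P = [[1, 5], [4]].
Insert 6: appended to row 1. P = [[1, 5, 6], [4]].
Insert 2: 2 bumps 5 from row 1; 5 appends to row 2. P = [[1, 2, 6], [4, 5]].
Insert 7: appended to row 1. P = [[1, 2, 6, 7], [4, 5]].
Insert 3: 3 bumps 6 from row 1; 6 appends to row 2. P = [[1, 2, 3, 7], [4, 5, 6]].

So P = [[1, 2, 3, 7], [4, 5, 6]].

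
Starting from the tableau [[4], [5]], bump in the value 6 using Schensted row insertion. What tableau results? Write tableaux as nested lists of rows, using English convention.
6 is larger than every entry of row 1, so it is appended to row 1. The new tableau is [[4, 6], [5]].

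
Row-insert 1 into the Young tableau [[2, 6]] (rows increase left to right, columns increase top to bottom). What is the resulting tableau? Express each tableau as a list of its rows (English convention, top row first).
[[1, 6], [2]]

In row 1, 1 replaces 2 (the leftmost entry greater than 1); 2 is bumped to row 2. 2 starts a new row 2. The new tableau is [[1, 6], [2]].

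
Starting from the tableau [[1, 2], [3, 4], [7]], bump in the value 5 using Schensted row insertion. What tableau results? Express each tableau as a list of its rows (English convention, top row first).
[[1, 2, 5], [3, 4], [7]]

5 is larger than every entry of row 1, so it is appended to row 1. The new tableau is [[1, 2, 5], [3, 4], [7]].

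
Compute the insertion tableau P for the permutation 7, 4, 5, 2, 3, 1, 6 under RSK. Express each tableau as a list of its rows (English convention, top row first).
Insert 7: appended to row 1. P = [[7]].
Insert 4: 4 bumps 7 from row 1; 7 starts row 2. P = [[4], [7]].
Insert 5: appended to row 1. P = [[4, 5], [7]].
Insert 2: 2 bumps 4 from row 1; 4 bumps 7 from row 2; 7 starts row 3. P = [[2, 5], [4], [7]].
Insert 3: 3 bumps 5 from row 1; 5 appends to row 2. P = [[2, 3], [4, 5], [7]].
Insert 1: 1 bumps 2 from row 1; 2 bumps 4 from row 2; 4 bumps 7 from row 3; 7 starts row 4. P = [[1, 3], [2, 5], [4], [7]].
Insert 6: appended to row 1. P = [[1, 3, 6], [2, 5], [4], [7]].

So P = [[1, 3, 6], [2, 5], [4], [7]].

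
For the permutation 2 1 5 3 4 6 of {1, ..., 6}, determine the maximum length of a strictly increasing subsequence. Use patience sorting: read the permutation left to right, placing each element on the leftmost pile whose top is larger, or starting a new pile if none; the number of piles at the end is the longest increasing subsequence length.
2: new pile. tops = [2]
1: onto pile 1 (replacing 2). tops = [1]
5: new pile. tops = [1, 5]
3: onto pile 2 (replacing 5). tops = [1, 3]
4: new pile. tops = [1, 3, 4]
6: new pile. tops = [1, 3, 4, 6]

4 piles, so the longest increasing subsequence has length 4.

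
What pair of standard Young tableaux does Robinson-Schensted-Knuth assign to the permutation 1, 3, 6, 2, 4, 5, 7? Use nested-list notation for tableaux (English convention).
Insert each entry of the permutation into P by Schensted row insertion, recording in Q the position of each new cell.

Insert 1: appended to row 1. P = [[1]].
Insert 3: appended to row 1. P = [[1, 3]].
Insert 6: appended to row 1. P = [[1, 3, 6]].
Insert 2: 2 bumps 3 from row 1; 3 starts row 2. P = [[1, 2, 6], [3]].
Insert 4: 4 bumps 6 from row 1; 6 appends to row 2. P = [[1, 2, 4], [3, 6]].
Insert 5: appended to row 1. P = [[1, 2, 4, 5], [3, 6]].
Insert 7: appended to row 1. P = [[1, 2, 4, 5, 7], [3, 6]].

So P = [[1, 2, 4, 5, 7], [3, 6]], Q = [[1, 2, 3, 6, 7], [4, 5]].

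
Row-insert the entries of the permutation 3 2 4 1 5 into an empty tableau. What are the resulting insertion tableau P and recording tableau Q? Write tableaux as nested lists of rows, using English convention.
Insert each entry of the permutation into P by Schensted row insertion, recording in Q the position of each new cell.

Insert 3: appended to row 1. P = [[3]].
Insert 2: 2 bumps 3 from row 1; 3 starts row 2. P = [[2], [3]].
Insert 4: appended to row 1. P = [[2, 4], [3]].
Insert 1: 1 bumps 2 from row 1; 2 bumps 3 from row 2; 3 starts row 3. P = [[1, 4], [2], [3]].
Insert 5: appended to row 1. P = [[1, 4, 5], [2], [3]].

So P = [[1, 4, 5], [2], [3]], Q = [[1, 3, 5], [2], [4]].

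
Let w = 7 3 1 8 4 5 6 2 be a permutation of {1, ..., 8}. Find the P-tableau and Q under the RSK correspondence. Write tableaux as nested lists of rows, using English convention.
P = [[1, 2, 5, 6], [3, 4], [7, 8]], Q = [[1, 4, 6, 7], [2, 5], [3, 8]]

Insert each entry of the permutation into P by Schensted row insertion, recording in Q the position of each new cell.

Insert 7: appended to row 1. P = [[7]].
Insert 3: 3 bumps 7 from row 1; 7 starts row 2. P = [[3], [7]].
Insert 1: 1 bumps 3 from row 1; 3 bumps 7 from row 2; 7 starts row 3. P = [[1], [3], [7]].
Insert 8: appended to row 1. P = [[1, 8], [3], [7]].
Insert 4: 4 bumps 8 from row 1; 8 appends to row 2. P = [[1, 4], [3, 8], [7]].
Insert 5: appended to row 1. P = [[1, 4, 5], [3, 8], [7]].
Insert 6: appended to row 1. P = [[1, 4, 5, 6], [3, 8], [7]].
Insert 2: 2 bumps 4 from row 1; 4 bumps 8 from row 2; 8 appends to row 3. P = [[1, 2, 5, 6], [3, 4], [7, 8]].

So P = [[1, 2, 5, 6], [3, 4], [7, 8]], Q = [[1, 4, 6, 7], [2, 5], [3, 8]].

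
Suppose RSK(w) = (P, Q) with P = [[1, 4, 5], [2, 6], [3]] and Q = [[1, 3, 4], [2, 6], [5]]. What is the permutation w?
3 2 4 6 1 5

Reverse RSK: for i = n, n-1, ..., 1, locate i in Q, remove the corresponding corner cell from P, and reverse-bump its entry up through P; the value ejected from row 1 is w(i).

So w = 3 2 4 6 1 5.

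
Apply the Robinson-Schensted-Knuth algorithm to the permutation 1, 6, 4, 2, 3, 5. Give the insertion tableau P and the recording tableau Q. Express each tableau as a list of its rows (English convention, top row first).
P = [[1, 2, 3, 5], [4], [6]], Q = [[1, 2, 5, 6], [3], [4]]

Insert each entry of the permutation into P by Schensted row insertion, recording in Q the position of each new cell.

After inserting 1: P = [[1]].
After inserting 6: P = [[1, 6]].
After inserting 4: P = [[1, 4], [6]].
After inserting 2: P = [[1, 2], [4], [6]].
After inserting 3: P = [[1, 2, 3], [4], [6]].
After inserting 5: P = [[1, 2, 3, 5], [4], [6]].

So P = [[1, 2, 3, 5], [4], [6]], Q = [[1, 2, 5, 6], [3], [4]].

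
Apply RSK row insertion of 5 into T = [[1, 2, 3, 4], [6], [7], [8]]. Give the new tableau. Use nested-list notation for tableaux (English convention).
5 is larger than every entry of row 1, so it is appended to row 1. The new tableau is [[1, 2, 3, 4, 5], [6], [7], [8]].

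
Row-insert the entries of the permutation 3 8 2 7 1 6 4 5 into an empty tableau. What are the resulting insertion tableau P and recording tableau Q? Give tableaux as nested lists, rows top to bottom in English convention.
P = [[1, 4, 5], [2, 6], [3, 7], [8]], Q = [[1, 2, 8], [3, 4], [5, 6], [7]]

Insert each entry of the permutation into P by Schensted row insertion, recording in Q the position of each new cell.

After inserting 3: P = [[3]].
After inserting 8: P = [[3, 8]].
After inserting 2: P = [[2, 8], [3]].
After inserting 7: P = [[2, 7], [3, 8]].
After inserting 1: P = [[1, 7], [2, 8], [3]].
After inserting 6: P = [[1, 6], [2, 7], [3, 8]].
After inserting 4: P = [[1, 4], [2, 6], [3, 7], [8]].
After inserting 5: P = [[1, 4, 5], [2, 6], [3, 7], [8]].

So P = [[1, 4, 5], [2, 6], [3, 7], [8]], Q = [[1, 2, 8], [3, 4], [5, 6], [7]].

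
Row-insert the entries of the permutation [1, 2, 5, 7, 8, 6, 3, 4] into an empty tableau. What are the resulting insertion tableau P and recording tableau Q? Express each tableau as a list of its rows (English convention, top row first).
Insert each entry of the permutation into P by Schensted row insertion, recording in Q the position of each new cell.

Insert 1: appended to row 1. P = [[1]].
Insert 2: appended to row 1. P = [[1, 2]].
Insert 5: appended to row 1. P = [[1, 2, 5]].
Insert 7: appended to row 1. P = [[1, 2, 5, 7]].
Insert 8: appended to row 1. P = [[1, 2, 5, 7, 8]].
Insert 6: 6 bumps 7 from row 1; 7 starts row 2. P = [[1, 2, 5, 6, 8], [7]].
Insert 3: 3 bumps 5 from row 1; 5 bumps 7 from row 2; 7 starts row 3. P = [[1, 2, 3, 6, 8], [5], [7]].
Insert 4: 4 bumps 6 from row 1; 6 appends to row 2. P = [[1, 2, 3, 4, 8], [5, 6], [7]].

So P = [[1, 2, 3, 4, 8], [5, 6], [7]], Q = [[1, 2, 3, 4, 5], [6, 8], [7]].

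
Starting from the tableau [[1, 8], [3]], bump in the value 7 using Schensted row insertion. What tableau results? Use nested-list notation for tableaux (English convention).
[[1, 7], [3, 8]]

In row 1, 7 replaces 8 (the leftmost entry greater than 7); 8 is bumped to row 2. 8 is appended to row 2. The new tableau is [[1, 7], [3, 8]].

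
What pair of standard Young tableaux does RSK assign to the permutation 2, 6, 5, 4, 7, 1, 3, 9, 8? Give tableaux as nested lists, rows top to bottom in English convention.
P = [[1, 3, 7, 8], [2, 4, 9], [5], [6]], Q = [[1, 2, 5, 8], [3, 7, 9], [4], [6]]

Insert each entry of the permutation into P by Schensted row insertion, recording in Q the position of each new cell.

Insert 2: appended to row 1. P = [[2]].
Insert 6: appended to row 1. P = [[2, 6]].
Insert 5: 5 bumps 6 from row 1; 6 starts row 2. P = [[2, 5], [6]].
Insert 4: 4 bumps 5 from row 1; 5 bumps 6 from row 2; 6 starts row 3. P = [[2, 4], [5], [6]].
Insert 7: appended to row 1. P = [[2, 4, 7], [5], [6]].
Insert 1: 1 bumps 2 from row 1; 2 bumps 5 from row 2; 5 bumps 6 from row 3; 6 starts row 4. P = [[1, 4, 7], [2], [5], [6]].
Insert 3: 3 bumps 4 from row 1; 4 appends to row 2. P = [[1, 3, 7], [2, 4], [5], [6]].
Insert 9: appended to row 1. P = [[1, 3, 7, 9], [2, 4], [5], [6]].
Insert 8: 8 bumps 9 from row 1; 9 appends to row 2. P = [[1, 3, 7, 8], [2, 4, 9], [5], [6]].

So P = [[1, 3, 7, 8], [2, 4, 9], [5], [6]], Q = [[1, 2, 5, 8], [3, 7, 9], [4], [6]].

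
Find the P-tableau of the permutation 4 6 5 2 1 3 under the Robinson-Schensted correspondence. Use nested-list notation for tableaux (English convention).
Insert 4: appended to row 1. P = [[4]].
Insert 6: appended to row 1. P = [[4, 6]].
Insert 5: 5 bumps 6 from row 1; 6 starts row 2. P = [[4, 5], [6]].
Insert 2: 2 bumps 4 from row 1; 4 bumps 6 from row 2; 6 starts row 3. P = [[2, 5], [4], [6]].
Insert 1: 1 bumps 2 from row 1; 2 bumps 4 from row 2; 4 bumps 6 from row 3; 6 starts row 4. P = [[1, 5], [2], [4], [6]].
Insert 3: 3 bumps 5 from row 1; 5 appends to row 2. P = [[1, 3], [2, 5], [4], [6]].

So P = [[1, 3], [2, 5], [4], [6]].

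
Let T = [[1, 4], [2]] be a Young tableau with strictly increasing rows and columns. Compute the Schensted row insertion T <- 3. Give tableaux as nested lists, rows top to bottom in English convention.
In row 1, 3 replaces 4 (the leftmost entry greater than 3); 4 is bumped to row 2. 4 is appended to row 2. The new tableau is [[1, 3], [2, 4]].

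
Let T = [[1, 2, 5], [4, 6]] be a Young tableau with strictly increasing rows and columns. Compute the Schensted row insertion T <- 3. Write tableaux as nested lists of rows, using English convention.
In row 1, 3 replaces 5 (the leftmost entry greater than 3); 5 is bumped to row 2. In row 2, 5 replaces 6 (the leftmost entry greater than 5); 6 is bumped to row 3. 6 starts a new row 3. The new tableau is [[1, 2, 3], [4, 5], [6]].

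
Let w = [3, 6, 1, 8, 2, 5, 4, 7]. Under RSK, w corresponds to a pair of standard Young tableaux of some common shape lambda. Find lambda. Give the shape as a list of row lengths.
Row-insert each entry into an empty tableau.

After inserting 3: P = [[3]].
After inserting 6: P = [[3, 6]].
After inserting 1: P = [[1, 6], [3]].
After inserting 8: P = [[1, 6, 8], [3]].
After inserting 2: P = [[1, 2, 8], [3, 6]].
After inserting 5: P = [[1, 2, 5], [3, 6, 8]].
After inserting 4: P = [[1, 2, 4], [3, 5, 8], [6]].
After inserting 7: P = [[1, 2, 4, 7], [3, 5, 8], [6]].

The final insertion tableau P = [[1, 2, 4, 7], [3, 5, 8], [6]] has shape [4, 3, 1].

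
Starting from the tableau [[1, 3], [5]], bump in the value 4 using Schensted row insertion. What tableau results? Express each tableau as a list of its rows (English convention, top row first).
[[1, 3, 4], [5]]

4 is larger than every entry of row 1, so it is appended to row 1. The new tableau is [[1, 3, 4], [5]].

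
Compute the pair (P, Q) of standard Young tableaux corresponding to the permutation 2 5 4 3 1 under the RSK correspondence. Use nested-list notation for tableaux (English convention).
Insert each entry of the permutation into P by Schensted row insertion, recording in Q the position of each new cell.

Insert 2: appended to row 1. P = [[2]].
Insert 5: appended to row 1. P = [[2, 5]].
Insert 4: 4 bumps 5 from row 1; 5 starts row 2. P = [[2, 4], [5]].
Insert 3: 3 bumps 4 from row 1; 4 bumps 5 from row 2; 5 starts row 3. P = [[2, 3], [4], [5]].
Insert 1: 1 bumps 2 from row 1; 2 bumps 4 from row 2; 4 bumps 5 from row 3; 5 starts row 4. P = [[1, 3], [2], [4], [5]].

So P = [[1, 3], [2], [4], [5]], Q = [[1, 2], [3], [4], [5]].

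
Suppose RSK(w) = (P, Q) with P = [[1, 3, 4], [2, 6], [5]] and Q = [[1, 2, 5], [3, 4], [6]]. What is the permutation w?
5 6 2 3 4 1

Reverse the RSK construction: for i from n down to 1, find the cell of Q containing i, remove the entry at that cell from P, and reverse-bump it up through P; the value ejected from row 1 is w(i).

Step i=6: Q has 6 at row 3, column 1; remove 5 from row 3 of P and reverse-bump: 5 enters row 2 and ejects 2; 2 enters row 1 and ejects 1. So w(6) = 1. P is now [[2, 3, 4], [5, 6]].
Step i=5: Q has 5 at row 1, column 3; remove that cell from P, ejecting 4. So w(5) = 4. P is now [[2, 3], [5, 6]].
Step i=4: Q has 4 at row 2, column 2; remove 6 from row 2 of P and reverse-bump: 6 enters row 1 and ejects 3. So w(4) = 3. P is now [[2, 6], [5]].
Step i=3: Q has 3 at row 2, column 1; remove 5 from row 2 of P and reverse-bump: 5 enters row 1 and ejects 2. So w(3) = 2. P is now [[5, 6]].
Step i=2: Q has 2 at row 1, column 2; remove that cell from P, ejecting 6. So w(2) = 6. P is now [[5]].
Step i=1: Q has 1 at row 1, column 1; remove that cell from P, ejecting 5. So w(1) = 5. P is now [].

So w = 5 6 2 3 4 1.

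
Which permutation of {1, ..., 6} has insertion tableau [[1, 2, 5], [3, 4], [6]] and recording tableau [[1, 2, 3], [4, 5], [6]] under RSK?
3 4 6 1 5 2

Reverse the RSK construction: for i from n down to 1, find the cell of Q containing i, remove the entry at that cell from P, and reverse-bump it up through P; the value ejected from row 1 is w(i).

Step i=6: Q has 6 at row 3, column 1; remove 6 from row 3 of P and reverse-bump: 6 enters row 2 and ejects 4; 4 enters row 1 and ejects 2. So w(6) = 2. P is now [[1, 4, 5], [3, 6]].
Step i=5: Q has 5 at row 2, column 2; remove 6 from row 2 of P and reverse-bump: 6 enters row 1 and ejects 5. So w(5) = 5. P is now [[1, 4, 6], [3]].
Step i=4: Q has 4 at row 2, column 1; remove 3 from row 2 of P and reverse-bump: 3 enters row 1 and ejects 1. So w(4) = 1. P is now [[3, 4, 6]].
Step i=3: Q has 3 at row 1, column 3; remove that cell from P, ejecting 6. So w(3) = 6. P is now [[3, 4]].
Step i=2: Q has 2 at row 1, column 2; remove that cell from P, ejecting 4. So w(2) = 4. P is now [[3]].
Step i=1: Q has 1 at row 1, column 1; remove that cell from P, ejecting 3. So w(1) = 3. P is now [].

So w = 3 4 6 1 5 2.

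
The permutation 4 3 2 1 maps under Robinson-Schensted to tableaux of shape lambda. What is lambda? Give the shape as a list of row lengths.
[1, 1, 1, 1]

Row-insert each entry into an empty tableau.

After inserting 4: P = [[4]].
After inserting 3: P = [[3], [4]].
After inserting 2: P = [[2], [3], [4]].
After inserting 1: P = [[1], [2], [3], [4]].

The final insertion tableau P = [[1], [2], [3], [4]] has shape [1, 1, 1, 1].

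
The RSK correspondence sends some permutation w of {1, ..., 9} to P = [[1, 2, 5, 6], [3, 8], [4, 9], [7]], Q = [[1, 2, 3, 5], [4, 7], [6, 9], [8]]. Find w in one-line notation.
1 4 7 5 9 3 8 2 6

Reverse the RSK construction: for i from n down to 1, find the cell of Q containing i, remove the entry at that cell from P, and reverse-bump it up through P; the value ejected from row 1 is w(i).

Step i=9: Q has 9 at row 3, column 2; remove 9 from row 3 of P and reverse-bump: 9 enters row 2 and ejects 8; 8 enters row 1 and ejects 6. So w(9) = 6. P is now [[1, 2, 5, 8], [3, 9], [4], [7]].
Step i=8: Q has 8 at row 4, column 1; remove 7 from row 4 of P and reverse-bump: 7 enters row 3 and ejects 4; 4 enters row 2 and ejects 3; 3 enters row 1 and ejects 2. So w(8) = 2. P is now [[1, 3, 5, 8], [4, 9], [7]].
Step i=7: Q has 7 at row 2, column 2; remove 9 from row 2 of P and reverse-bump: 9 enters row 1 and ejects 8. So w(7) = 8. P is now [[1, 3, 5, 9], [4], [7]].
Step i=6: Q has 6 at row 3, column 1; remove 7 from row 3 of P and reverse-bump: 7 enters row 2 and ejects 4; 4 enters row 1 and ejects 3. So w(6) = 3. P is now [[1, 4, 5, 9], [7]].
Step i=5: Q has 5 at row 1, column 4; remove that cell from P, ejecting 9. So w(5) = 9. P is now [[1, 4, 5], [7]].
Step i=4: Q has 4 at row 2, column 1; remove 7 from row 2 of P and reverse-bump: 7 enters row 1 and ejects 5. So w(4) = 5. P is now [[1, 4, 7]].
Step i=3: Q has 3 at row 1, column 3; remove that cell from P, ejecting 7. So w(3) = 7. P is now [[1, 4]].
Step i=2: Q has 2 at row 1, column 2; remove that cell from P, ejecting 4. So w(2) = 4. P is now [[1]].
Step i=1: Q has 1 at row 1, column 1; remove that cell from P, ejecting 1. So w(1) = 1. P is now [].

So w = 1 4 7 5 9 3 8 2 6.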